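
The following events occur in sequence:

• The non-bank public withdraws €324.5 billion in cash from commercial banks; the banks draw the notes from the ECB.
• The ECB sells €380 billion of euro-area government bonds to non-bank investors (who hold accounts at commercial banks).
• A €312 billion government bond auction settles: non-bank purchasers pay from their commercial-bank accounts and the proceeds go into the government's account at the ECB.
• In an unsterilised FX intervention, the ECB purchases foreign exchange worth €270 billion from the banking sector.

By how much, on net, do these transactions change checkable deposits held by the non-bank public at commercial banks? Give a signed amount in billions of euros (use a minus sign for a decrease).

-€1016.5 billion

Currency withdrawal €324.5 billion: non-bank counterparties' bank balances fall → −€324.5B.
Asset sale (to non-banks) €380 billion: non-bank counterparties' bank balances fall → −€380B.
Government account inflow €312 billion: non-bank counterparties' bank balances fall → −€312B.
FX purchase €270 billion: the counterparty is a bank, so public deposits are unchanged → 0.
Net: −324.5 − 380 − 312 + 0 = -€1016.5 billion.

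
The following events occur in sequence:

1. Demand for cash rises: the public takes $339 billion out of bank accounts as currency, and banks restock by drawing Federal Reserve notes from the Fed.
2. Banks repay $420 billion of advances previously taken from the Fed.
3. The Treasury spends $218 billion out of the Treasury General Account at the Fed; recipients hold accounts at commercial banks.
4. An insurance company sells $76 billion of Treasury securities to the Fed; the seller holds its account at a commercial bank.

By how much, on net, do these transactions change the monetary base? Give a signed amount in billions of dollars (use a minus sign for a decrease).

Currency withdrawal $339 billion: just a shift between currency and reserves — both are base money → 0.
Discount-window repayment $420 billion: Fed balance sheet contracts → −$420B.
Government spending $218 billion: a non-base liability converts back to reserves → +$218B.
Asset purchase (from non-banks) $76 billion: Fed balance sheet expands → +$76B.
Net: 0 − 420 + 218 + 76 = -$126 billion.

-$126 billion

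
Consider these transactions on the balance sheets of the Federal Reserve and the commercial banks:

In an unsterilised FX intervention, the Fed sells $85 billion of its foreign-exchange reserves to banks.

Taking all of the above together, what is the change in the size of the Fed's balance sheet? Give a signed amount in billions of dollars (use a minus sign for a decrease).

-$85 billion

FX sale $85 billion: a Fed asset is shed → −$85B.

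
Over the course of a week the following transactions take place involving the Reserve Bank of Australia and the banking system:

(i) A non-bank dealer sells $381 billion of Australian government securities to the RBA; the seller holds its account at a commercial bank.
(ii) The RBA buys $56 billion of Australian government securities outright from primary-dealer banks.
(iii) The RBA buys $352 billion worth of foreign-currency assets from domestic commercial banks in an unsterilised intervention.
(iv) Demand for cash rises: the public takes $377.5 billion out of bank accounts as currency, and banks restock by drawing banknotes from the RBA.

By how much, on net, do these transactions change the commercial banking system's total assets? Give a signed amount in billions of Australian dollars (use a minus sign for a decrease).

+$3.5 billion

Asset purchase (from non-banks) $381 billion: bank balance sheets expand → +$381B.
OMO purchase (from banks) $56 billion: just an asset swap on bank balance sheets → 0.
FX purchase $352 billion: just an asset swap on bank balance sheets → 0.
Currency withdrawal $377.5 billion: bank balance sheets shrink → −$377.5B.
Net: 381 + 0 + 0 − 377.5 = +$3.5 billion.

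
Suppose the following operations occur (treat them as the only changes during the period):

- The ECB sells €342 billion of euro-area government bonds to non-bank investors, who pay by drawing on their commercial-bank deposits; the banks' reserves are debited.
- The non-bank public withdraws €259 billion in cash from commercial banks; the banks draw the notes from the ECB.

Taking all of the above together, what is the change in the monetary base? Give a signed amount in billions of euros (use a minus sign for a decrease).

-€342 billion

ECB balance sheet:
  Assets:      Securities −€342B
  Liabilities: Bank reserves −€601B, Currency in circulation +€259B
Monetary base = currency + reserves: +€259B + (−€601B) = -€342 billion.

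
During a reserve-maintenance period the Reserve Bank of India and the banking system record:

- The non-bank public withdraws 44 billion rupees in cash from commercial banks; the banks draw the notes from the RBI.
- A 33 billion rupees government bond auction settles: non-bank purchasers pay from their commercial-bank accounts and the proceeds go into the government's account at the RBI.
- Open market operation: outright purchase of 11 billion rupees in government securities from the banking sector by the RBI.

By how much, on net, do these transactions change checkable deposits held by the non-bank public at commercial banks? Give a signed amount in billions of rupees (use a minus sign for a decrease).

-77 billion

Currency withdrawal 44 billion rupees: non-bank counterparties' bank balances fall → −44B.
Government account inflow 33 billion rupees: non-bank counterparties' bank balances fall → −33B.
OMO purchase (from banks) 11 billion rupees: the counterparty is a bank, so public deposits are unchanged → 0.
Net: −44 − 33 + 0 = -77 billion.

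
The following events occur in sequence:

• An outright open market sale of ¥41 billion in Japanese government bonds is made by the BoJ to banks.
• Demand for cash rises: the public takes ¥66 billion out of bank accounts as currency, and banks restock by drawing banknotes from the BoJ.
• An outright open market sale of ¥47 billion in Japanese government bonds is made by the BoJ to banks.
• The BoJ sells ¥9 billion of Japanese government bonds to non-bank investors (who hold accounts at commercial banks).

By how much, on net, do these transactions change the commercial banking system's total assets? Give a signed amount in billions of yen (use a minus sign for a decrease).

-¥75 billion

OMO sale (to banks) ¥41 billion: just an asset swap on bank balance sheets → 0.
Currency withdrawal ¥66 billion: bank balance sheets shrink → −¥66B.
OMO sale (to banks) ¥47 billion: just an asset swap on bank balance sheets → 0.
Asset sale (to non-banks) ¥9 billion: bank balance sheets shrink → −¥9B.
Net: 0 − 66 + 0 − 9 = -¥75 billion.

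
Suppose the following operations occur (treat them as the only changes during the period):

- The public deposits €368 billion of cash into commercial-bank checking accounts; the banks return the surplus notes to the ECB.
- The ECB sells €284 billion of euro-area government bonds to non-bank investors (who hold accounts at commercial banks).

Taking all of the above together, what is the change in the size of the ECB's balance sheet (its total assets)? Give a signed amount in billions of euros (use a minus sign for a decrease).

ECB balance sheet:
  Assets:      Securities −€284B
  Liabilities: Bank reserves +€84B, Currency in circulation −€368B
Change in total ECB assets = -€284 billion.

-€284 billion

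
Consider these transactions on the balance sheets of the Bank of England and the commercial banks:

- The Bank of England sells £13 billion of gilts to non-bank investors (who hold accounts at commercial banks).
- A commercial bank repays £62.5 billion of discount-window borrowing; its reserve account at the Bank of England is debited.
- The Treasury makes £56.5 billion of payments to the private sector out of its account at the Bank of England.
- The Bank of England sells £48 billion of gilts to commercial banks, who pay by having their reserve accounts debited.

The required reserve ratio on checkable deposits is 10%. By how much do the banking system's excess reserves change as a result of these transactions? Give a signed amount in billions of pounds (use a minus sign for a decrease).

Asset sale (to non-banks) £13 billion: reserves −£13B, deposits −£13B.
Discount-window repayment £62.5 billion: reserves −£62.5B, deposits 0.
Government spending £56.5 billion: reserves +£56.5B, deposits +£56.5B.
OMO sale (to banks) £48 billion: reserves −£48B, deposits 0.
Totals: Δreserves = −£67B, Δdeposits = +£43.5B.
Δrequired reserves = 10% × +£43.5B = +£4.35B.
Δexcess reserves = Δreserves − Δrequired = −£67B − (+£4.35B) = -£71.35 billion.

-£71.35 billion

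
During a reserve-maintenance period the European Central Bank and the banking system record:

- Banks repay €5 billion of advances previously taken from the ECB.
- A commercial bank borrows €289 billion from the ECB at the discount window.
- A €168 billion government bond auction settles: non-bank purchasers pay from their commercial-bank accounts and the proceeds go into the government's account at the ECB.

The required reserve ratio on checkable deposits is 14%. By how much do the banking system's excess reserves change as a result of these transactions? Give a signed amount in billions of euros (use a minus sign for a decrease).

Discount-window repayment €5 billion: reserves −€5B, deposits 0.
Discount-window loan €289 billion: reserves +€289B, deposits 0.
Government account inflow €168 billion: reserves −€168B, deposits −€168B.
Totals: Δreserves = +€116B, Δdeposits = −€168B.
Δrequired reserves = 14% × −€168B = −€23.52B.
Δexcess reserves = Δreserves − Δrequired = +€116B − (−€23.52B) = +€139.52 billion.

+€139.52 billion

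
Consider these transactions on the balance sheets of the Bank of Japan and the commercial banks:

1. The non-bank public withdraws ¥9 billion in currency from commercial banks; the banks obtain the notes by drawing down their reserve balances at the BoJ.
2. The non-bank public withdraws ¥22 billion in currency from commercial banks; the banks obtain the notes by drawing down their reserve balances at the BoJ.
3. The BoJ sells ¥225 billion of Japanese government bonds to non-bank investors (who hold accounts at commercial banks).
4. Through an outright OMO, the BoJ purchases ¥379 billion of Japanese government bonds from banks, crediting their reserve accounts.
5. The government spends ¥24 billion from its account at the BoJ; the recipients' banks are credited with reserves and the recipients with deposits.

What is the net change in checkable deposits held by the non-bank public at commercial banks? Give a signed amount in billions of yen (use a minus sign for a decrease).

BoJ balance sheet:
  Assets:      Securities +¥154B
  Liabilities: Bank reserves +¥147B, Currency in circulation +¥31B, Government deposits −¥24B
Commercial banking system:
  Assets:      Reserves at CB +¥147B, Securities −¥379B
  Liabilities: Checkable deposits −¥232B
So the change in checkable deposits held by the non-bank public at commercial banks is -¥232 billion.

-¥232 billion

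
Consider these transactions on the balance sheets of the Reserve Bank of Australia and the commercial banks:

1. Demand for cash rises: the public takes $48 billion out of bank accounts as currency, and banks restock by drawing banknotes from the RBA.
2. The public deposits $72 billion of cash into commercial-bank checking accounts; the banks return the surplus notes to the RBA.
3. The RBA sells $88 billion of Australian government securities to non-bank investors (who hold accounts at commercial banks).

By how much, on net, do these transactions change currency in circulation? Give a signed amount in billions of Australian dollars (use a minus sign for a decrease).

RBA balance sheet:
  Assets:      Securities −$88B
  Liabilities: Bank reserves −$64B, Currency in circulation −$24B
So the change in currency in circulation is -$24 billion.

-$24 billion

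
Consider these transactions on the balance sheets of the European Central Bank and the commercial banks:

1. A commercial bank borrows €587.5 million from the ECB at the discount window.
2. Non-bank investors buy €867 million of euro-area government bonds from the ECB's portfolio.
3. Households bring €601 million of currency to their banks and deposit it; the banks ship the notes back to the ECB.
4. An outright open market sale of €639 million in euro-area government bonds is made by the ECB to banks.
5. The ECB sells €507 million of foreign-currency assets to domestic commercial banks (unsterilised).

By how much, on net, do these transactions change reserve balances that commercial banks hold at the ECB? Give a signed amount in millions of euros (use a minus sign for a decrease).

Discount-window loan €587.5 million: the loan is credited to the bank's reserve account → +€587.5M.
Asset sale (to non-banks) €867 million: the non-bank buyers' banks settle from reserves → −€867M.
Currency deposit €601 million: returned notes are swapped for reserve credit → +€601M.
OMO sale (to banks) €639 million: the buying banks pay out of their reserve balances → −€639M.
FX sale €507 million: the buying banks pay out of their reserve balances → −€507M.
Net: 587.5 − 867 + 601 − 639 − 507 = -€824.5 million.

-€824.5 million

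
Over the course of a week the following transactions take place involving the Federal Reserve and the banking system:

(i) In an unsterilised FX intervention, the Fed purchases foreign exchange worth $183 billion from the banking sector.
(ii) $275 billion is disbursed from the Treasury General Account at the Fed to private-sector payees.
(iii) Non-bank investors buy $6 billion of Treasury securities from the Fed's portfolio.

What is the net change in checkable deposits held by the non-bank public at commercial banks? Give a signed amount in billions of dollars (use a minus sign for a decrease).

+$269 billion

FX purchase $183 billion: the counterparty is a bank, so public deposits are unchanged → 0.
Government spending $275 billion: non-bank counterparties' bank balances rise → +$275B.
Asset sale (to non-banks) $6 billion: non-bank counterparties' bank balances fall → −$6B.
Net: 0 + 275 − 6 = +$269 billion.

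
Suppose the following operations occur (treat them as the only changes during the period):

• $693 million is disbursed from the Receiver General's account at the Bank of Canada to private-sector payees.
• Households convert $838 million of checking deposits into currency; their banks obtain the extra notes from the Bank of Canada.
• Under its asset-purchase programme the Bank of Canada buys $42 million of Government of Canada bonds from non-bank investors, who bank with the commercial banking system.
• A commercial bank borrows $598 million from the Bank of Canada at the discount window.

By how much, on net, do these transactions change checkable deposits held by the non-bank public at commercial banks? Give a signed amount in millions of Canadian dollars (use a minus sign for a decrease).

Bank of Canada balance sheet:
  Assets:      Securities +$42M, Loans to banks +$598M
  Liabilities: Bank reserves +$495M, Currency in circulation +$838M, Government deposits −$693M
Commercial banking system:
  Assets:      Reserves at CB +$495M
  Liabilities: Checkable deposits −$103M, Borrowings from CB +$598M
So the change in checkable deposits held by the non-bank public at commercial banks is -$103 million.

-$103 million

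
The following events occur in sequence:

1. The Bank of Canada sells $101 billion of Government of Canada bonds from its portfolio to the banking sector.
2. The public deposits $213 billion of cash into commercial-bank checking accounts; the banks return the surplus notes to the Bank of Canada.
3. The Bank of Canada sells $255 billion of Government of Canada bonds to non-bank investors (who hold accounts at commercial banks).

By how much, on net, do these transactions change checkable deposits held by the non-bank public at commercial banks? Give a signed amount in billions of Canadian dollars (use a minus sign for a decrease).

-$42 billion

OMO sale (to banks) $101 billion: the counterparty is a bank, so public deposits are unchanged → 0.
Currency deposit $213 billion: non-bank counterparties' bank balances rise → +$213B.
Asset sale (to non-banks) $255 billion: non-bank counterparties' bank balances fall → −$255B.
Net: 0 + 213 − 255 = -$42 billion.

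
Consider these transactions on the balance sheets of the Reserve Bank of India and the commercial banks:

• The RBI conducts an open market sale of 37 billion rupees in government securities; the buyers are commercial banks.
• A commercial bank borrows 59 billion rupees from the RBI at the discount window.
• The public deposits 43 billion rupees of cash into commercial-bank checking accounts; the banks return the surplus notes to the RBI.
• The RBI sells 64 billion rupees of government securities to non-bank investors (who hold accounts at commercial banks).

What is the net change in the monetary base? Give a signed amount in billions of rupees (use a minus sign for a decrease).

-42 billion

RBI balance sheet:
  Assets:      Securities −101B, Loans to banks +59B
  Liabilities: Bank reserves +1B, Currency in circulation −43B
Monetary base = currency + reserves: −43B + (+1B) = -42 billion.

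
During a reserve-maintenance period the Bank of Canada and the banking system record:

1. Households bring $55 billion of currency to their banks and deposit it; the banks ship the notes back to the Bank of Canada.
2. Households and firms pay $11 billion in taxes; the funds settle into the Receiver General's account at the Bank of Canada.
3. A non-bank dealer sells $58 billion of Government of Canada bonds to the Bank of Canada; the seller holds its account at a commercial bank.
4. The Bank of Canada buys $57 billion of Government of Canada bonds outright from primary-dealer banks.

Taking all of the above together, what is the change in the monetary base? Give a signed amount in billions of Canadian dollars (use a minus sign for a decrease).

+$104 billion

Bank of Canada balance sheet:
  Assets:      Securities +$115B
  Liabilities: Bank reserves +$159B, Currency in circulation −$55B, Government deposits +$11B
Monetary base = currency + reserves: −$55B + (+$159B) = +$104 billion.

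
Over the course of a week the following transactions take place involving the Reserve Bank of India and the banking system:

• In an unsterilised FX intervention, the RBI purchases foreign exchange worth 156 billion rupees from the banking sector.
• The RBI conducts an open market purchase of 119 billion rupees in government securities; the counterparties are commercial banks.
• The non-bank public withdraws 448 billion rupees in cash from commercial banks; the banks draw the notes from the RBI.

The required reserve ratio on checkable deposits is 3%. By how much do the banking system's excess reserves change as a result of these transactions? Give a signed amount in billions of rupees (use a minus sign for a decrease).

-159.56 billion

FX purchase 156 billion rupees: reserves +156B, deposits 0.
OMO purchase (from banks) 119 billion rupees: reserves +119B, deposits 0.
Currency withdrawal 448 billion rupees: reserves −448B, deposits −448B.
Totals: Δreserves = −173B, Δdeposits = −448B.
Δrequired reserves = 3% × −448B = −13.44B.
Δexcess reserves = Δreserves − Δrequired = −173B − (−13.44B) = -159.56 billion.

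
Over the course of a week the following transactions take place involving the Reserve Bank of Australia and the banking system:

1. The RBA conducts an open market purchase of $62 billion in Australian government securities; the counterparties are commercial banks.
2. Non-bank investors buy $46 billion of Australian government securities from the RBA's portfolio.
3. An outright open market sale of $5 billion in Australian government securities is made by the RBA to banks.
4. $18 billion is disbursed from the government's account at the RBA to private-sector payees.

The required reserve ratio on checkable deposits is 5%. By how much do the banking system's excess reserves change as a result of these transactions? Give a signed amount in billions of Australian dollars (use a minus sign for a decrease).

+$30.4 billion

OMO purchase (from banks) $62 billion: reserves +$62B, deposits 0.
Asset sale (to non-banks) $46 billion: reserves −$46B, deposits −$46B.
OMO sale (to banks) $5 billion: reserves −$5B, deposits 0.
Government spending $18 billion: reserves +$18B, deposits +$18B.
Totals: Δreserves = +$29B, Δdeposits = −$28B.
Δrequired reserves = 5% × −$28B = −$1.4B.
Δexcess reserves = Δreserves − Δrequired = +$29B − (−$1.4B) = +$30.4 billion.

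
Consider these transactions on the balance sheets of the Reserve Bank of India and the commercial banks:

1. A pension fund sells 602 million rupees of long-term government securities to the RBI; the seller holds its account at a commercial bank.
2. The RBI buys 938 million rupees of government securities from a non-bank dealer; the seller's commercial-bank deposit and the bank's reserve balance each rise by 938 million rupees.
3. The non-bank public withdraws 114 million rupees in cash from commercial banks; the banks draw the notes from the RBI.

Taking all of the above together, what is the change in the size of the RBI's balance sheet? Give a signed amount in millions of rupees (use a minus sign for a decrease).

RBI balance sheet:
  Assets:      Securities +1540M
  Liabilities: Bank reserves +1426M, Currency in circulation +114M
Change in total RBI assets = +1540 million.

+1540 million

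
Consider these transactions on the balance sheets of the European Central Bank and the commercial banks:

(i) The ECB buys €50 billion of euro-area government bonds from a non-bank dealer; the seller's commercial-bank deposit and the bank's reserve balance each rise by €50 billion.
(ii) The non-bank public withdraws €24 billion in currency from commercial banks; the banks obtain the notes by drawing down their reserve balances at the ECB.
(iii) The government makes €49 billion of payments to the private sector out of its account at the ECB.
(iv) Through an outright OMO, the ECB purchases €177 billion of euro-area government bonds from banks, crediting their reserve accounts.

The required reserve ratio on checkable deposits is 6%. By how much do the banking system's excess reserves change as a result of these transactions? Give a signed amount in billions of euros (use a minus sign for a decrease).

+€247.5 billion

Asset purchase (from non-banks) €50 billion: reserves +€50B, deposits +€50B.
Currency withdrawal €24 billion: reserves −€24B, deposits −€24B.
Government spending €49 billion: reserves +€49B, deposits +€49B.
OMO purchase (from banks) €177 billion: reserves +€177B, deposits 0.
Totals: Δreserves = +€252B, Δdeposits = +€75B.
Δrequired reserves = 6% × +€75B = +€4.5B.
Δexcess reserves = Δreserves − Δrequired = +€252B − (+€4.5B) = +€247.5 billion.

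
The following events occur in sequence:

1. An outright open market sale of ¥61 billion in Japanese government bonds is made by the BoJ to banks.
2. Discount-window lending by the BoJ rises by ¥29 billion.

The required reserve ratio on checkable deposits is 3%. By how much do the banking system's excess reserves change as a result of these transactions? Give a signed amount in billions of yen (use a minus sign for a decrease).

-¥32 billion

OMO sale (to banks) ¥61 billion: reserves −¥61B, deposits 0.
Discount-window loan ¥29 billion: reserves +¥29B, deposits 0.
Totals: Δreserves = −¥32B, Δdeposits = 0.
Δrequired reserves = 3% × 0 = 0.
Δexcess reserves = Δreserves − Δrequired = −¥32B − (0) = -¥32 billion.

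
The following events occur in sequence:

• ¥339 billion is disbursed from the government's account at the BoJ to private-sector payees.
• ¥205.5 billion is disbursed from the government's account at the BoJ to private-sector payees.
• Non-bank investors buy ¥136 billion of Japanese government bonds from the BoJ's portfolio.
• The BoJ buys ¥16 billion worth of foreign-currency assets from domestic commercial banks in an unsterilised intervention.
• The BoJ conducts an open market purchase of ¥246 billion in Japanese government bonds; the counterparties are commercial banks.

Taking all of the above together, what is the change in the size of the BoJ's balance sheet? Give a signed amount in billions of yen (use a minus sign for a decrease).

+¥126 billion

Government spending ¥339 billion: only the composition of liabilities changes → 0.
Government spending ¥205.5 billion: only the composition of liabilities changes → 0.
Asset sale (to non-banks) ¥136 billion: a BoJ asset is shed → −¥136B.
FX purchase ¥16 billion: a BoJ asset is acquired → +¥16B.
OMO purchase (from banks) ¥246 billion: a BoJ asset is acquired → +¥246B.
Net: 0 + 0 − 136 + 16 + 246 = +¥126 billion.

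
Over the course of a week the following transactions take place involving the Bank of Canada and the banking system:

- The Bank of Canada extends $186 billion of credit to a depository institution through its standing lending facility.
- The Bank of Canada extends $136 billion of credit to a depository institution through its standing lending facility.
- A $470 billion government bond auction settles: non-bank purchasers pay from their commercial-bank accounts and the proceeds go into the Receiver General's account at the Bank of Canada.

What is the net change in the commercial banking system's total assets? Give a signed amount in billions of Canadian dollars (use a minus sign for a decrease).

-$148 billion

Discount-window loan $186 billion: bank balance sheets expand → +$186B.
Discount-window loan $136 billion: bank balance sheets expand → +$136B.
Government account inflow $470 billion: bank balance sheets shrink → −$470B.
Net: 186 + 136 − 470 = -$148 billion.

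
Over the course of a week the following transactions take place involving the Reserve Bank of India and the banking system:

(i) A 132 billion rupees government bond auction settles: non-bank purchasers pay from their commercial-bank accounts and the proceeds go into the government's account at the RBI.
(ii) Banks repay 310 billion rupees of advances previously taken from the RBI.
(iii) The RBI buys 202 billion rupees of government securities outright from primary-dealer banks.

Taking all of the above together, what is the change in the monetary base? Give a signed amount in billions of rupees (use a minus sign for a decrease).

-240 billion

Government account inflow 132 billion rupees: reserves shift to a non-base liability → −132B.
Discount-window repayment 310 billion rupees: RBI balance sheet contracts → −310B.
OMO purchase (from banks) 202 billion rupees: RBI balance sheet expands → +202B.
Net: −132 − 310 + 202 = -240 billion.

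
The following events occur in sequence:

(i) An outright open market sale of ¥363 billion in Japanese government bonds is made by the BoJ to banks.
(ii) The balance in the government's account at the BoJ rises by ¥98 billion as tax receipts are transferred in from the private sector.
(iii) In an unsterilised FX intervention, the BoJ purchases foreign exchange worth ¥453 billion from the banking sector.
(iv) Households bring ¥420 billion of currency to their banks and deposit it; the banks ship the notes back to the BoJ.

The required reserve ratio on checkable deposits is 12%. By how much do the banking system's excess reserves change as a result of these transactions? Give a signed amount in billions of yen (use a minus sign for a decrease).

+¥373.36 billion

OMO sale (to banks) ¥363 billion: reserves −¥363B, deposits 0.
Government account inflow ¥98 billion: reserves −¥98B, deposits −¥98B.
FX purchase ¥453 billion: reserves +¥453B, deposits 0.
Currency deposit ¥420 billion: reserves +¥420B, deposits +¥420B.
Totals: Δreserves = +¥412B, Δdeposits = +¥322B.
Δrequired reserves = 12% × +¥322B = +¥38.64B.
Δexcess reserves = Δreserves − Δrequired = +¥412B − (+¥38.64B) = +¥373.36 billion.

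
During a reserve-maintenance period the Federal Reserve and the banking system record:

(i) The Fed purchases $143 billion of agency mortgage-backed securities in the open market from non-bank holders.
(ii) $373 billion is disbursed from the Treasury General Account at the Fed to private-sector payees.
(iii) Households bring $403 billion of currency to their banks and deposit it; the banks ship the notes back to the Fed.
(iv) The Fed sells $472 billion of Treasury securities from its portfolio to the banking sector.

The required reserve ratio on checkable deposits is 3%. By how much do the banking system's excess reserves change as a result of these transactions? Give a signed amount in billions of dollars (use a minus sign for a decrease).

Asset purchase (from non-banks) $143 billion: reserves +$143B, deposits +$143B.
Government spending $373 billion: reserves +$373B, deposits +$373B.
Currency deposit $403 billion: reserves +$403B, deposits +$403B.
OMO sale (to banks) $472 billion: reserves −$472B, deposits 0.
Totals: Δreserves = +$447B, Δdeposits = +$919B.
Δrequired reserves = 3% × +$919B = +$27.57B.
Δexcess reserves = Δreserves − Δrequired = +$447B − (+$27.57B) = +$419.43 billion.

+$419.43 billion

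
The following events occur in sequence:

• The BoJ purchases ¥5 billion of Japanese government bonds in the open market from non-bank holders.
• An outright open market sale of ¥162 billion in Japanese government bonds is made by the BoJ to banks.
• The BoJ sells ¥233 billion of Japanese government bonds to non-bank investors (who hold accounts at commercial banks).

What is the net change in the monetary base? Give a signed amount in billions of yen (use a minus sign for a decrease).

-¥390 billion

BoJ balance sheet:
  Assets:      Securities −¥390B
  Liabilities: Bank reserves −¥390B
Commercial banking system:
  Assets:      Reserves at CB −¥390B, Securities +¥162B
  Liabilities: Checkable deposits −¥228B
Monetary base = currency + reserves: 0 + (−¥390B) = -¥390 billion.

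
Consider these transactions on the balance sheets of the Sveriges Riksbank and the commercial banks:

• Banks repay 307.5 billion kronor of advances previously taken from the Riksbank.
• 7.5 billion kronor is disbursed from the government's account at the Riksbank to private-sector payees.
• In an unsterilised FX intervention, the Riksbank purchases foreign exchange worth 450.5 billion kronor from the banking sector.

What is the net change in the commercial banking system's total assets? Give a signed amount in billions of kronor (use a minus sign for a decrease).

Discount-window repayment 307.5 billion kronor: bank balance sheets shrink → −307.5B.
Government spending 7.5 billion kronor: bank balance sheets expand → +7.5B.
FX purchase 450.5 billion kronor: just an asset swap on bank balance sheets → 0.
Net: −307.5 + 7.5 + 0 = -300 billion.

-300 billion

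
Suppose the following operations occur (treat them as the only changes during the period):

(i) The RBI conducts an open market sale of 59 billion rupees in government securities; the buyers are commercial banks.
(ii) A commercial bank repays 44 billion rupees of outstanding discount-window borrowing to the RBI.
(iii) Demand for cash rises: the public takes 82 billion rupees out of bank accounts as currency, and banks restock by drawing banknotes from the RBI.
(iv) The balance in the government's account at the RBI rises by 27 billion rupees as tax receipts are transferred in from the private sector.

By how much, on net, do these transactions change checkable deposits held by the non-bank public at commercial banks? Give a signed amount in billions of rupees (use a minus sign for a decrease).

OMO sale (to banks) 59 billion rupees: the counterparty is a bank, so public deposits are unchanged → 0.
Discount-window repayment 44 billion rupees: the counterparty is a bank, so public deposits are unchanged → 0.
Currency withdrawal 82 billion rupees: non-bank counterparties' bank balances fall → −82B.
Government account inflow 27 billion rupees: non-bank counterparties' bank balances fall → −27B.
Net: 0 + 0 − 82 − 27 = -109 billion.

-109 billion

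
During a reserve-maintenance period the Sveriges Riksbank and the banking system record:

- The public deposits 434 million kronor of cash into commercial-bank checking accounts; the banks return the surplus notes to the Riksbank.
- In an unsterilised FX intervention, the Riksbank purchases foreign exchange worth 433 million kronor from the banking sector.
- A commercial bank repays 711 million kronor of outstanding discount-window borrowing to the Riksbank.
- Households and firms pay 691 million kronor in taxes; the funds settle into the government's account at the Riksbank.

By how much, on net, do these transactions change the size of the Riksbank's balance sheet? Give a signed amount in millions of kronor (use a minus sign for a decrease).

-278 million

Riksbank balance sheet:
  Assets:      Loans to banks −711M, Foreign assets +433M
  Liabilities: Bank reserves −535M, Currency in circulation −434M, Government deposits +691M
Change in total Riksbank assets = -278 million.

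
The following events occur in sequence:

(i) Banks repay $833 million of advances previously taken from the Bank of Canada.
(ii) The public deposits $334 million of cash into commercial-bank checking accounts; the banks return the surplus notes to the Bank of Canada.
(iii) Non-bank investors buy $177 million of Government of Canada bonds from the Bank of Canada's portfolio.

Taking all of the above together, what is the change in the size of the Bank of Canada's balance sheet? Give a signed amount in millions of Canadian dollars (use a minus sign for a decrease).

-$1010 million

Discount-window repayment $833 million: a Bank of Canada asset is shed → −$833M.
Currency deposit $334 million: only the composition of liabilities changes → 0.
Asset sale (to non-banks) $177 million: a Bank of Canada asset is shed → −$177M.
Net: −833 + 0 − 177 = -$1010 million.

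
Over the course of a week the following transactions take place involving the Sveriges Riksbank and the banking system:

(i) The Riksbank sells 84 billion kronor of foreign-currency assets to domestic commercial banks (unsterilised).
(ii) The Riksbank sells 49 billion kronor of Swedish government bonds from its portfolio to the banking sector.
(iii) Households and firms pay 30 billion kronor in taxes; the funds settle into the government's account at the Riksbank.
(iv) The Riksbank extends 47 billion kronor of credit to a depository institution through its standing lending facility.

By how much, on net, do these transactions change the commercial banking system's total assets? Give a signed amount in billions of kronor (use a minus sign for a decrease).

Riksbank balance sheet:
  Assets:      Securities −49B, Loans to banks +47B, Foreign assets −84B
  Liabilities: Bank reserves −116B, Government deposits +30B
Commercial banking system:
  Assets:      Reserves at CB −116B, Securities +49B, Foreign assets +84B
  Liabilities: Checkable deposits −30B, Borrowings from CB +47B
Change in total bank assets = +17 billion.

+17 billion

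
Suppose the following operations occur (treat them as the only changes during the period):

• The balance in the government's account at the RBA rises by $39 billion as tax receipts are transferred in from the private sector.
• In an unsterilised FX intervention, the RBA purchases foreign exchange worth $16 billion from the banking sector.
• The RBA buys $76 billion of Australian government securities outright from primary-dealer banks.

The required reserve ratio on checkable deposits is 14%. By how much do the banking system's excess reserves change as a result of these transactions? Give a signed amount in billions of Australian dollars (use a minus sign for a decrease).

Government account inflow $39 billion: reserves −$39B, deposits −$39B.
FX purchase $16 billion: reserves +$16B, deposits 0.
OMO purchase (from banks) $76 billion: reserves +$76B, deposits 0.
Totals: Δreserves = +$53B, Δdeposits = −$39B.
Δrequired reserves = 14% × −$39B = −$5.46B.
Δexcess reserves = Δreserves − Δrequired = +$53B − (−$5.46B) = +$58.46 billion.

+$58.46 billion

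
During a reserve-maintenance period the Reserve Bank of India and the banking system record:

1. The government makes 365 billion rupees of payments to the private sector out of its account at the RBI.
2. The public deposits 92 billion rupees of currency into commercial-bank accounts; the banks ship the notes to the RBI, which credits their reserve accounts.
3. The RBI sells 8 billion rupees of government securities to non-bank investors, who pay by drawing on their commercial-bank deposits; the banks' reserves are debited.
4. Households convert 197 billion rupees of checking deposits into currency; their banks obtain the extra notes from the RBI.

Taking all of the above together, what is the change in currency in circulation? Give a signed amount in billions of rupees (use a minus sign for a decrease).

+105 billion

RBI balance sheet:
  Assets:      Securities −8B
  Liabilities: Bank reserves +252B, Currency in circulation +105B, Government deposits −365B
Commercial banking system:
  Assets:      Reserves at CB +252B
  Liabilities: Checkable deposits +252B
So the change in currency in circulation is +105 billion.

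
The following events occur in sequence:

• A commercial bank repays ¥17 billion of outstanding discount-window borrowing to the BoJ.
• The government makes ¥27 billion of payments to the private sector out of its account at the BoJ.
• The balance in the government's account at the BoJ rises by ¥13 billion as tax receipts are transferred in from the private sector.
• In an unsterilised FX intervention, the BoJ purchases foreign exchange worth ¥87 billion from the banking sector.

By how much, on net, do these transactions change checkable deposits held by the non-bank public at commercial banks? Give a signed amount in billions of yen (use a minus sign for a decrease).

+¥14 billion

Discount-window repayment ¥17 billion: the counterparty is a bank, so public deposits are unchanged → 0.
Government spending ¥27 billion: non-bank counterparties' bank balances rise → +¥27B.
Government account inflow ¥13 billion: non-bank counterparties' bank balances fall → −¥13B.
FX purchase ¥87 billion: the counterparty is a bank, so public deposits are unchanged → 0.
Net: 0 + 27 − 13 + 0 = +¥14 billion.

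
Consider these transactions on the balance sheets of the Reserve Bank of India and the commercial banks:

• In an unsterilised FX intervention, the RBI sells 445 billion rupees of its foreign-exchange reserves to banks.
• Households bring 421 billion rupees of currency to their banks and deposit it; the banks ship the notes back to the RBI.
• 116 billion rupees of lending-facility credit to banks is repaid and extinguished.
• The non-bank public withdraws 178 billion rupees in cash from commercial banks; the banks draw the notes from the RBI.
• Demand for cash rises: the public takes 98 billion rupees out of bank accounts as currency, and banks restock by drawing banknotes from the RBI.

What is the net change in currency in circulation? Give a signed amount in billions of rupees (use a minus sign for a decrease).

FX sale 445 billion rupees: no currency enters or leaves circulation → 0.
Currency deposit 421 billion rupees: notes return to the central bank → −421B.
Discount-window repayment 116 billion rupees: no currency enters or leaves circulation → 0.
Currency withdrawal 178 billion rupees: notes leave the central bank → +178B.
Currency withdrawal 98 billion rupees: notes leave the central bank → +98B.
Net: 0 − 421 + 0 + 178 + 98 = -145 billion.

-145 billion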